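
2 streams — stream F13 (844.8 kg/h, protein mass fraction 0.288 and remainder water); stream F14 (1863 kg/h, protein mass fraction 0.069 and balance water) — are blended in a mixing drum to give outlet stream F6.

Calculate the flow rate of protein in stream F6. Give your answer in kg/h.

371.8 kg/h

protein out = protein in = 844.8×0.288 + 1863×0.069 = 371.85 kg/h.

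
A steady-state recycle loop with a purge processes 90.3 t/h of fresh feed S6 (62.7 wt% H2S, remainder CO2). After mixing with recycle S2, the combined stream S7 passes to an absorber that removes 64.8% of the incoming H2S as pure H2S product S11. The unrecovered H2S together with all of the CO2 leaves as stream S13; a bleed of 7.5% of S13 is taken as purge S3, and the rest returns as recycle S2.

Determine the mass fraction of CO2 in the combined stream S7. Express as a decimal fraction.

0.843

CO2 enters only via S6 and leaves only via the purge: 90.3×0.373 = 0.075×(CO2 in S13), and the absorber passes all CO2, so CO2 in S7 = CO2 in S13 = 449.09 t/h.
H2S in S7: m_A = 90.3×0.627 + (1−0.075)·(1−0.648)·m_A, so m_A = 56.618/0.6744 = 83.953 t/h.
S7 = 83.953 + 449.09 = 533.05 t/h.
CO2 fraction in S7 = 449.09/533.05 = 0.843.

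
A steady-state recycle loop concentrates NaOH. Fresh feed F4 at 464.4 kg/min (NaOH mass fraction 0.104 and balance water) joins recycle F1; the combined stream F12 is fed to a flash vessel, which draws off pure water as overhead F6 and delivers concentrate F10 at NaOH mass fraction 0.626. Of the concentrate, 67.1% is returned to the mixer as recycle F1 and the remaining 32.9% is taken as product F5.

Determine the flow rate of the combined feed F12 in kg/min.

621.8 kg/min

Overall NaOH balance (none leaves overhead): NaOH in fresh feed = NaOH in product, i.e. 464.4×0.104 = (1−0.671)·F10·0.626.
F10 = 48.298/(0.626×0.329) = 234.51 kg/min.
Recycle F1 = 0.671×234.51 = 157.35 kg/min.
Combined feed F12 = 464.4 + 157.35 = 621.75 kg/min.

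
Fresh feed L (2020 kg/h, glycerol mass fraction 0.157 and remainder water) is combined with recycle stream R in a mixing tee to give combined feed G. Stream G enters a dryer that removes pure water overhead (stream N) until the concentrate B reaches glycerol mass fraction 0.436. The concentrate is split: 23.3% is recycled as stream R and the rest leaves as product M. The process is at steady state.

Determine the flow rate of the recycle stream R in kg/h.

Overall glycerol balance (none leaves overhead): glycerol in fresh feed = glycerol in product, i.e. 2020×0.157 = (1−0.233)·B·0.436.
B = 317.14/(0.436×0.767) = 948.35 kg/h.
Recycle R = 0.233×948.35 = 220.97 kg/h.

221 kg/h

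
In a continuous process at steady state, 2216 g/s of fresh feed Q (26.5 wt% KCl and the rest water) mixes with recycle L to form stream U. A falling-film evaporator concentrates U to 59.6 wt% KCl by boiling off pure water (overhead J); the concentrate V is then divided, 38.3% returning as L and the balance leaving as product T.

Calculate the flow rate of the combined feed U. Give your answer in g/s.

Overall KCl balance (none leaves overhead): KCl in fresh feed = KCl in product, i.e. 2216×0.265 = (1−0.383)·V·0.596.
V = 587.24/(0.596×0.617) = 1596.9 g/s.
Recycle L = 0.383×1596.9 = 611.62 g/s.
Combined feed U = 2216 + 611.62 = 2827.6 g/s.

2828 g/s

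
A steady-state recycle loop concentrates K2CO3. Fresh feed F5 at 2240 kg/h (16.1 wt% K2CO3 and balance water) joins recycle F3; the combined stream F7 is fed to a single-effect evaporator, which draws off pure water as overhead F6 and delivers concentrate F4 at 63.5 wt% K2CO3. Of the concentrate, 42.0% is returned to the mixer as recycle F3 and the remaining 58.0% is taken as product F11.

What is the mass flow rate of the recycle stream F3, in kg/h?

Overall K2CO3 balance (none leaves overhead): K2CO3 in fresh feed = K2CO3 in product, i.e. 2240×0.161 = (1−0.420)·F4·0.635.
F4 = 360.64/(0.635×0.580) = 979.2 kg/h.
Recycle F3 = 0.420×979.2 = 411.26 kg/h.

411.3 kg/h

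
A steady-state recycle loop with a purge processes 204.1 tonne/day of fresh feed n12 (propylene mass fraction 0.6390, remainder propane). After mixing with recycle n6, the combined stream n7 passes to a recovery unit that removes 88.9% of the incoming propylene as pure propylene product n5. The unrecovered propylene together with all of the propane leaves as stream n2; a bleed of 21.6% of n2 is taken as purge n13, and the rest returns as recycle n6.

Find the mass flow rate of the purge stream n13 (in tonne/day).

propane enters only via n12 and leaves only via the purge: 204.1×0.361 = 0.216×(propane in n2), and the recovery unit passes all propane, so propane in n7 = propane in n2 = 341.11 tonne/day.
propylene in n7: m_A = 204.1×0.639 + (1−0.216)·(1−0.889)·m_A, so m_A = 130.42/0.9130 = 142.85 tonne/day.
n2 = (1−0.889)×142.85 + 341.11 = 356.97 tonne/day.
Purge n13 = 0.216×356.97 = 77.105 tonne/day.

77.11 tonne/day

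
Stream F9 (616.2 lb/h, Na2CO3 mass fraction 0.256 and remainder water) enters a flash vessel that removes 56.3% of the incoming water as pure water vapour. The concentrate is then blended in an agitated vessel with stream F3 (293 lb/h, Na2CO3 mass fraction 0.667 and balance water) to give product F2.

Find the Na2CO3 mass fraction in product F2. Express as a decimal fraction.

0.542

Vapour removed = 0.563×0.744×616.2 = 258.11 lb/h; concentrate = 358.09 lb/h.
Na2CO3 reaching the mixer = 157.75 (from concentrate) + 293×0.667 = 353.18 lb/h.
Product flow = 358.09 + 293 = 651.09 lb/h; Na2CO3 fraction = 0.542.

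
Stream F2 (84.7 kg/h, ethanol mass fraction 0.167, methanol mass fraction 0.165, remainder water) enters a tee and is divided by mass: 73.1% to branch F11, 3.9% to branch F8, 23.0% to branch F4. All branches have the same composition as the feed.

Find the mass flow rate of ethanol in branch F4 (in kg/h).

Branch F4 total = 0.230×84.7 = 19.481 kg/h.
ethanol in F4 = 0.167×19.481 = 3.2533 kg/h.

3.253 kg/h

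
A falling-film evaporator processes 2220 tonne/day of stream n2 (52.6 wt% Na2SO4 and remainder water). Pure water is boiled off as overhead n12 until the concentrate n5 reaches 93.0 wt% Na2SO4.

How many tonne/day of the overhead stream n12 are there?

Na2SO4 is conserved: 2220×0.526 = 1167.7 tonne/day all reports to the concentrate.
Concentrate = 1167.7/(target fraction) = 1255.6 tonne/day.
Overhead = 2220 − 1255.6 = 964.39 tonne/day.

964.4 tonne/day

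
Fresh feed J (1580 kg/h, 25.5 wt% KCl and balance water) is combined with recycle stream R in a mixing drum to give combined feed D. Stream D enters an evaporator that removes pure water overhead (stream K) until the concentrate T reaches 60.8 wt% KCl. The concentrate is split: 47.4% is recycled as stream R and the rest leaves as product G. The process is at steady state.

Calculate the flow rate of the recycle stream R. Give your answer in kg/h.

597.2 kg/h

Overall KCl balance (none leaves overhead): KCl in fresh feed = KCl in product, i.e. 1580×0.255 = (1−0.474)·T·0.608.
T = 402.9/(0.608×0.526) = 1259.8 kg/h.
Recycle R = 0.474×1259.8 = 597.15 kg/h.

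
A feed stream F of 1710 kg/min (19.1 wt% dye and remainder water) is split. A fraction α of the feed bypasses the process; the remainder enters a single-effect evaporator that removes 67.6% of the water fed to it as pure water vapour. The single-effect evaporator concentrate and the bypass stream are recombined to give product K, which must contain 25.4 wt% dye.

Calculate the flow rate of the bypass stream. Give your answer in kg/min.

934.5 kg/min

All 1710×0.191 = 326.61 kg/min of dye reaches K, so K = 326.61/0.254 = 1285.9 kg/min and vapour = 424.13 kg/min.
The evaporator receives (1−α)·1710 of feed at 0.809 water and removes 0.676 of that water:
0.676×0.809×(1−α)×1710 = 424.13
(1−α) = 424.13/935.17 = 0.4535;  α = 0.5465.
Bypass flow = 0.5465×1710 = 934.45 kg/min.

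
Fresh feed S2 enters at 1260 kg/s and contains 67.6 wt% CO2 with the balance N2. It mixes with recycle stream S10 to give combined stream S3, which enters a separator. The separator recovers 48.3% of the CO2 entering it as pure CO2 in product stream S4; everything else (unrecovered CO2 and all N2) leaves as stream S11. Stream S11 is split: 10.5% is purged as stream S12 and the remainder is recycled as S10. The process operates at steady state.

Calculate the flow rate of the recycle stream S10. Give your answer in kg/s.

4213 kg/s

N2 enters only via S2 and leaves only via the purge: 1260×0.324 = 0.105×(N2 in S11), and the separator passes all N2, so N2 in S3 = N2 in S11 = 3888 kg/s.
CO2 in S3: m_A = 1260×0.676 + (1−0.105)·(1−0.483)·m_A, so m_A = 851.76/0.5373 = 1585.3 kg/s.
S11 = (1−0.483)×1585.3 + 3888 = 4707.6 kg/s.
Recycle S10 = (1−0.105)×4707.6 = 4213.3 kg/s.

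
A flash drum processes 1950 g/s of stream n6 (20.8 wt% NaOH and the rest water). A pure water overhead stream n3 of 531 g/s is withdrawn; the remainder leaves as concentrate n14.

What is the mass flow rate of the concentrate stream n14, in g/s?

1419 g/s

Concentrate = 1950 − 531 = 1419 g/s.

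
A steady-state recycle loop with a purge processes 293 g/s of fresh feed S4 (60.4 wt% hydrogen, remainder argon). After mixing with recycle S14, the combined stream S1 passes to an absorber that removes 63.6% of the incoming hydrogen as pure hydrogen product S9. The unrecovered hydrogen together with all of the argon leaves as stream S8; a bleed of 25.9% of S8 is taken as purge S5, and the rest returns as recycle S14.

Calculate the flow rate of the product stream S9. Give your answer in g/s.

154.1 g/s

hydrogen in S1: m_A = 293×0.604 + (1−0.259)·(1−0.636)·m_A, so m_A = 176.97/0.7303 = 242.34 g/s.
Product S9 = 0.636×242.34 = 154.13 g/s.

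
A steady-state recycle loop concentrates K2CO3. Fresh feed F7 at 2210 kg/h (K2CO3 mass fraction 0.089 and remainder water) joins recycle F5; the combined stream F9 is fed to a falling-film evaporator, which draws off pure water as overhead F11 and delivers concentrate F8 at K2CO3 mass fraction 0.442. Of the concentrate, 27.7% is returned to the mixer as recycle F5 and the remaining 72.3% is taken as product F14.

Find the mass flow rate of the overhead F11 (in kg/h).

Overall K2CO3 balance (none leaves overhead): K2CO3 in fresh feed = K2CO3 in product, i.e. 2210×0.089 = (1−0.277)·F8·0.442.
F8 = 196.69/(0.442×0.723) = 615.49 kg/h.
Recycle F5 = 0.277×615.49 = 170.49 kg/h.
Combined feed F9 = 2210 + 170.49 = 2380.5 kg/h.
Overhead F11 = F9 − F8 = 2380.5 − 615.49 = 1765 kg/h.

1765 kg/h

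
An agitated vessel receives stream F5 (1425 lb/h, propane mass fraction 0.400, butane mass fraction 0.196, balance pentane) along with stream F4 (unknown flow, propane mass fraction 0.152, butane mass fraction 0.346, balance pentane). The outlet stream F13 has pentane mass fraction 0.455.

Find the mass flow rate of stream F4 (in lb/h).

1546 lb/h

Let F4 be the unknown flow. Total out = 1425 + F4.
pentane balance: 575.7 + 0.502·F4 = 0.455·(1425 + F4)
(0.502 − 0.455)·F4 = 0.455×1425 − 575.7 = 72.675
F4 = 72.675 / 0.047 = 1546.3 lb/h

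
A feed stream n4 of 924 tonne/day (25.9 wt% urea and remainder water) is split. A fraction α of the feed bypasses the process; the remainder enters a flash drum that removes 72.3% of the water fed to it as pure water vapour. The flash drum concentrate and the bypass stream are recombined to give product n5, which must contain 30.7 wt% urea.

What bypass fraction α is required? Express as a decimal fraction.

0.708

All 924×0.259 = 239.32 tonne/day of urea reaches n5, so n5 = 239.32/0.307 = 779.53 tonne/day and vapour = 144.47 tonne/day.
The evaporator receives (1−α)·924 of feed at 0.741 water and removes 0.723 of that water:
0.723×0.741×(1−α)×924 = 144.47
(1−α) = 144.47/495.03 = 0.2918;  α = 0.7082.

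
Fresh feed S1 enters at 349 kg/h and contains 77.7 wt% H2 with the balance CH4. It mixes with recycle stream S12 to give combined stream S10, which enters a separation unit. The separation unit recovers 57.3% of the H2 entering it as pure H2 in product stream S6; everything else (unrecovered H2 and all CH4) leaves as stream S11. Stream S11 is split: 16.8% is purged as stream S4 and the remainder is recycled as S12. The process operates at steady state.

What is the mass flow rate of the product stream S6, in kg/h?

241 kg/h

H2 in S10: m_A = 349×0.777 + (1−0.168)·(1−0.573)·m_A, so m_A = 271.17/0.6447 = 420.6 kg/h.
Product S6 = 0.573×420.6 = 241 kg/h.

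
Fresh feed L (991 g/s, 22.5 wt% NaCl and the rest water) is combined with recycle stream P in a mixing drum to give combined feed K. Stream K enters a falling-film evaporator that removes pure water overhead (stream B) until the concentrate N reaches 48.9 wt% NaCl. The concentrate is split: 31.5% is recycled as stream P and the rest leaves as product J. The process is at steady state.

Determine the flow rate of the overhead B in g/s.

535 g/s

Overall NaCl balance (none leaves overhead): NaCl in fresh feed = NaCl in product, i.e. 991×0.225 = (1−0.315)·N·0.489.
N = 222.97/(0.489×0.685) = 665.67 g/s.
Recycle P = 0.315×665.67 = 209.68 g/s.
Combined feed K = 991 + 209.68 = 1200.7 g/s.
Overhead B = K − N = 1200.7 − 665.67 = 535.02 g/s.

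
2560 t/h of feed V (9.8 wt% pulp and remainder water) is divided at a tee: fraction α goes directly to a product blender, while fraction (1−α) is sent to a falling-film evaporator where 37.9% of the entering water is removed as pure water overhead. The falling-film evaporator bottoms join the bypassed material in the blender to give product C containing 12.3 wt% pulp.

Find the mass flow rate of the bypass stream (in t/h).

All 2560×0.098 = 250.88 t/h of pulp reaches C, so C = 250.88/0.123 = 2039.7 t/h and vapour = 520.33 t/h.
The evaporator receives (1−α)·2560 of feed at 0.902 water and removes 0.379 of that water:
0.379×0.902×(1−α)×2560 = 520.33
(1−α) = 520.33/875.16 = 0.5946;  α = 0.4054.
Bypass flow = 0.4054×2560 = 1037.9 t/h.

1038 t/h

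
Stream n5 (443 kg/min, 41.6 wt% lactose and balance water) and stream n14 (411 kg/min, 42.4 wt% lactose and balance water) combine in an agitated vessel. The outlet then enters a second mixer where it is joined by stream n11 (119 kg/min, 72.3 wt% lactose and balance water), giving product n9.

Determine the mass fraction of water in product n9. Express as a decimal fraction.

Overall, product flow = 973 kg/min.
water in = 443×0.584 + 411×0.576 + 119×0.277 = 528.41 kg/min.
water fraction in n9 = 0.5431.

0.5431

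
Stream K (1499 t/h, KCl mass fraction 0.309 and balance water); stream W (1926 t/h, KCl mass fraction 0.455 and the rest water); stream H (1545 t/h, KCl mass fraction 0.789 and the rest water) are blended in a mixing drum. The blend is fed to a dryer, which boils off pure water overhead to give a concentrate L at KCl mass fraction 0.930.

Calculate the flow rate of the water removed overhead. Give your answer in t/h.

2219 t/h

KCl entering = 1499×0.309 + 1926×0.455 + 1545×0.789 = 2558.5 t/h.
All KCl reports to L, so L = 2558.5/0.930 = 2751.1 t/h.
Total feed = 4970 t/h; overhead = 4970 − 2751.1 = 2218.9 t/h.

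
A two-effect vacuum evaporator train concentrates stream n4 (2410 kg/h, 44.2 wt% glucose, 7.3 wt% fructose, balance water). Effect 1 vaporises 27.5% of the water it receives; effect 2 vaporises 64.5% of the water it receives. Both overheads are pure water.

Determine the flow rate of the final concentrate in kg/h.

water in feed = 2410×0.485 = 1168.8 kg/h.
After stage 1: water left = (1−0.275)×1168.8 = 847.42; stream total = 2088.6 kg/h.
After stage 2: water left = (1−0.645)×847.42 = 300.83; final concentrate = 1542 kg/h.

1542 kg/h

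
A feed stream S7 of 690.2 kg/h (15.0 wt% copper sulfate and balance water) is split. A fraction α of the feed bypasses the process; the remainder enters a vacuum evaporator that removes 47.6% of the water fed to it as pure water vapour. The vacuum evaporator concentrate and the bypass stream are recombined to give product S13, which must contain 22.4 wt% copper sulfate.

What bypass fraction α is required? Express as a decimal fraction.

All 690.2×0.150 = 103.53 kg/h of copper sulfate reaches S13, so S13 = 103.53/0.224 = 462.19 kg/h and vapour = 228.01 kg/h.
The evaporator receives (1−α)·690.2 of feed at 0.850 water and removes 0.476 of that water:
0.476×0.850×(1−α)×690.2 = 228.01
(1−α) = 228.01/279.25 = 0.8165;  α = 0.1835.

0.183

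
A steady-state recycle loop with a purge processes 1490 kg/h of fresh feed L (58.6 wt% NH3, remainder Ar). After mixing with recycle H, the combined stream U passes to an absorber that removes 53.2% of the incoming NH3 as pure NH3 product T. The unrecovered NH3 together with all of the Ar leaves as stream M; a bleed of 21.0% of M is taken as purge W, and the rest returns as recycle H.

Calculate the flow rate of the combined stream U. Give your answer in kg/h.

Ar enters only via L and leaves only via the purge: 1490×0.414 = 0.210×(Ar in M), and the absorber passes all Ar, so Ar in U = Ar in M = 2937.4 kg/h.
NH3 in U: m_A = 1490×0.586 + (1−0.210)·(1−0.532)·m_A, so m_A = 873.14/0.6303 = 1385.3 kg/h.
U = 1385.3 + 2937.4 = 4322.7 kg/h.

4323 kg/h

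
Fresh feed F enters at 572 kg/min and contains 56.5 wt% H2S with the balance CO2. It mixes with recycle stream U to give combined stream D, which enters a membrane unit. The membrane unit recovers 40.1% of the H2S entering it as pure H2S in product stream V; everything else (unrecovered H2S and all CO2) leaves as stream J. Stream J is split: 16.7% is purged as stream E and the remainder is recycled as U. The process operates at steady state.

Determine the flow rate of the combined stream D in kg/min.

CO2 enters only via F and leaves only via the purge: 572×0.435 = 0.167×(CO2 in J), and the membrane unit passes all CO2, so CO2 in D = CO2 in J = 1489.9 kg/min.
H2S in D: m_A = 572×0.565 + (1−0.167)·(1−0.401)·m_A, so m_A = 323.18/0.5010 = 645.03 kg/min.
D = 645.03 + 1489.9 = 2135 kg/min.

2135 kg/min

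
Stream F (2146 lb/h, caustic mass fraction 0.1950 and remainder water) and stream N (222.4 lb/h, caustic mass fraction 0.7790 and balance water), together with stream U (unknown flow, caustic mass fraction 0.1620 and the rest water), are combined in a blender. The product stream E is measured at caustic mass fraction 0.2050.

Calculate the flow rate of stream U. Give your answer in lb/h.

2470 lb/h

Let U be the unknown flow. Total out = 2368.4 + U.
caustic balance: 591.72 + 0.162·U = 0.205·(2368.4 + U)
(0.162 − 0.205)·U = 0.205×2368.4 − 591.72 = -106.2
U = -106.2 / -0.043 = 2469.7 lb/h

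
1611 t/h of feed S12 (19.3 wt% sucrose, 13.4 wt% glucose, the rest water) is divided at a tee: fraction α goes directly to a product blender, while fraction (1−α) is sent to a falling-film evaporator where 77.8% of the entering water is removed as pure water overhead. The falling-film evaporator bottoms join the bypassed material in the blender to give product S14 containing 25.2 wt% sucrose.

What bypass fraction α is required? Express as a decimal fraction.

All 1611×0.193 = 310.92 t/h of sucrose reaches S14, so S14 = 310.92/0.252 = 1233.8 t/h and vapour = 377.18 t/h.
The evaporator receives (1−α)·1611 of feed at 0.673 water and removes 0.778 of that water:
0.778×0.673×(1−α)×1611 = 377.18
(1−α) = 377.18/843.51 = 0.4472;  α = 0.5528.

0.553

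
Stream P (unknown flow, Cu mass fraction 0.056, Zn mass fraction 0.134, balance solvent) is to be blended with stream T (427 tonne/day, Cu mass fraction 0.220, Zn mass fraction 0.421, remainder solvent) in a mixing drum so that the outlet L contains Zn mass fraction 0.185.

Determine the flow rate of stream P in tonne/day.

Let P be the unknown flow. Total out = 427 + P.
Zn balance: 179.77 + 0.134·P = 0.185·(427 + P)
(0.134 − 0.185)·P = 0.185×427 − 179.77 = -100.77
P = -100.77 / -0.051 = 1975.9 tonne/day

1976 tonne/day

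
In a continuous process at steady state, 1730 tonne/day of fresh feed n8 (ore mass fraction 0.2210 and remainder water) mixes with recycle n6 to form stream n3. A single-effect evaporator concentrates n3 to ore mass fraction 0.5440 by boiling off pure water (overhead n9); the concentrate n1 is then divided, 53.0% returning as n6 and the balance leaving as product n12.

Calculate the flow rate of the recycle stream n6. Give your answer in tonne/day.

792.5 tonne/day

Overall ore balance (none leaves overhead): ore in fresh feed = ore in product, i.e. 1730×0.221 = (1−0.530)·n1·0.544.
n1 = 382.33/(0.544×0.470) = 1495.3 tonne/day.
Recycle n6 = 0.530×1495.3 = 792.53 tonne/day.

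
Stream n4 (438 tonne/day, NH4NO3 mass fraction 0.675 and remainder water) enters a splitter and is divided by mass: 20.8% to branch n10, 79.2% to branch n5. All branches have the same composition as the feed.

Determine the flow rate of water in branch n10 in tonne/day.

Branch n10 total = 0.208×438 = 91.104 tonne/day.
water in n10 = 0.325×91.104 = 29.609 tonne/day.

29.61 tonne/day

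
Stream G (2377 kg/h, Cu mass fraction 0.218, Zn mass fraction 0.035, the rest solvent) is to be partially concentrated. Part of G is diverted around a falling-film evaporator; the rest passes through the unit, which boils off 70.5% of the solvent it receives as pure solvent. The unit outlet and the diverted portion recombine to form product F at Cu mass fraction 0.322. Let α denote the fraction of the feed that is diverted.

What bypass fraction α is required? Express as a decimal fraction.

All 2377×0.218 = 518.19 kg/h of Cu reaches F, so F = 518.19/0.322 = 1609.3 kg/h and vapour = 767.73 kg/h.
The evaporator receives (1−α)·2377 of feed at 0.747 solvent and removes 0.705 of that solvent:
0.705×0.747×(1−α)×2377 = 767.73
(1−α) = 767.73/1251.8 = 0.6133;  α = 0.3867.

0.387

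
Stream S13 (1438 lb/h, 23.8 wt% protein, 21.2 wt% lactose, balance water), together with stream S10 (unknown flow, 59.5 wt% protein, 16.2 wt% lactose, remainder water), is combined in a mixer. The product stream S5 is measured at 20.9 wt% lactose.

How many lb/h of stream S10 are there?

91.79 lb/h

Let S10 be the unknown flow. Total out = 1438 + S10.
lactose balance: 304.86 + 0.162·S10 = 0.209·(1438 + S10)
(0.162 − 0.209)·S10 = 0.209×1438 − 304.86 = -4.314
S10 = -4.314 / -0.047 = 91.787 lb/h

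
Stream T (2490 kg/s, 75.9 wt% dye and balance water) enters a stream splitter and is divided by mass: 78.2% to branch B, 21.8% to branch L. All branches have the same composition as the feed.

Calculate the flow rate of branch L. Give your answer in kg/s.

542.8 kg/s

Branch L flow = 0.218×2490 = 542.82 kg/s.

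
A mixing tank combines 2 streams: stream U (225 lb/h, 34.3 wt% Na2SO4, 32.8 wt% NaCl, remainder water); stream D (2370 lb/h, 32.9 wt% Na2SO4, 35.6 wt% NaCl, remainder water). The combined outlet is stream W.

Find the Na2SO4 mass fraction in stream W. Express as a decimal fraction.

0.3302

Total flow out = 225 + 2370 = 2595 lb/h.
Na2SO4 in = 225×0.343 + 2370×0.329 = 856.9 lb/h.
Na2SO4 mass fraction in W = 856.9/2595 = 0.3302.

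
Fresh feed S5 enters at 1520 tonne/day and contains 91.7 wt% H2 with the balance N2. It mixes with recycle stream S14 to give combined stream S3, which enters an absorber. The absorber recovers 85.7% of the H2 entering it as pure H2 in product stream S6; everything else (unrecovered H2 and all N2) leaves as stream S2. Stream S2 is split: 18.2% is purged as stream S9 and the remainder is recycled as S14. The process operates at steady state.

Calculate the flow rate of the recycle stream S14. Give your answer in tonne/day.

N2 enters only via S5 and leaves only via the purge: 1520×0.083 = 0.182×(N2 in S2), and the absorber passes all N2, so N2 in S3 = N2 in S2 = 693.19 tonne/day.
H2 in S3: m_A = 1520×0.917 + (1−0.182)·(1−0.857)·m_A, so m_A = 1393.8/0.8830 = 1578.5 tonne/day.
S2 = (1−0.857)×1578.5 + 693.19 = 918.91 tonne/day.
Recycle S14 = (1−0.182)×918.91 = 751.67 tonne/day.

751.7 tonne/day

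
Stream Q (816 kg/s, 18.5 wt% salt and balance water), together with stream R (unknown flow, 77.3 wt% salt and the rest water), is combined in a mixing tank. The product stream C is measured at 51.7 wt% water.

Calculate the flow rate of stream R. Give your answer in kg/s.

Let R be the unknown flow. Total out = 816 + R.
water balance: 665.04 + 0.227·R = 0.517·(816 + R)
(0.227 − 0.517)·R = 0.517×816 − 665.04 = -243.17
R = -243.17 / -0.290 = 838.51 kg/s

838.5 kg/s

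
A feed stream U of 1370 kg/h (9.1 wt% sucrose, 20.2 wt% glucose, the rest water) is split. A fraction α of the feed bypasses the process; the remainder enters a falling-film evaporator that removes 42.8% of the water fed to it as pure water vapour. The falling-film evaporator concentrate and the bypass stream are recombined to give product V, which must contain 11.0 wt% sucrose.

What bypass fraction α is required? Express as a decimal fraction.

0.429

All 1370×0.091 = 124.67 kg/h of sucrose reaches V, so V = 124.67/0.110 = 1133.4 kg/h and vapour = 236.64 kg/h.
The evaporator receives (1−α)·1370 of feed at 0.707 water and removes 0.428 of that water:
0.428×0.707×(1−α)×1370 = 236.64
(1−α) = 236.64/414.56 = 0.5708;  α = 0.4292.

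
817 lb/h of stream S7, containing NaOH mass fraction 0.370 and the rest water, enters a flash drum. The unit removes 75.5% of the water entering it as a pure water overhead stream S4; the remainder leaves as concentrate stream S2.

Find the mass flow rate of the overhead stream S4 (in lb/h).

water entering = 817×0.630 = 514.71 lb/h; overhead removed = 0.755×514.71 = 388.61 lb/h.

388.6 lb/h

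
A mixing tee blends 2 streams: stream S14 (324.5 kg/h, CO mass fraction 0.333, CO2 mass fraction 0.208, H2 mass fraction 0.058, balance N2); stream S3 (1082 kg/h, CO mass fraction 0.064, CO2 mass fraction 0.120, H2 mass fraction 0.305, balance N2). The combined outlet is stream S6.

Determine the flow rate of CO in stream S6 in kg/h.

177.3 kg/h

CO out = CO in = 324.5×0.333 + 1082×0.064 = 177.31 kg/h.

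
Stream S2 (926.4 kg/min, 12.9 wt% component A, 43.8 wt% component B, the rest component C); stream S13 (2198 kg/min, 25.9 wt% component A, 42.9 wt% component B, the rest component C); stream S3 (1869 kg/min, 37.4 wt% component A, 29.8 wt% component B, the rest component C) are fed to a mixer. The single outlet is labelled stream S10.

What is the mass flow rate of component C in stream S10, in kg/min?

1700 kg/min

component C out = component C in = 926.4×0.433 + 2198×0.312 + 1869×0.328 = 1699.9 kg/min.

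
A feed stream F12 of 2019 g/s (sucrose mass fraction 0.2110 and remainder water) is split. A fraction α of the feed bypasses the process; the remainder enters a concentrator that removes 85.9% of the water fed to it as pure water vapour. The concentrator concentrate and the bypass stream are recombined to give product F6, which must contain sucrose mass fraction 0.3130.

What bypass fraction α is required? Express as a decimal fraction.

0.519

All 2019×0.211 = 426.01 g/s of sucrose reaches F6, so F6 = 426.01/0.313 = 1361.1 g/s and vapour = 657.95 g/s.
The evaporator receives (1−α)·2019 of feed at 0.789 water and removes 0.859 of that water:
0.859×0.789×(1−α)×2019 = 657.95
(1−α) = 657.95/1368.4 = 0.4808;  α = 0.5192.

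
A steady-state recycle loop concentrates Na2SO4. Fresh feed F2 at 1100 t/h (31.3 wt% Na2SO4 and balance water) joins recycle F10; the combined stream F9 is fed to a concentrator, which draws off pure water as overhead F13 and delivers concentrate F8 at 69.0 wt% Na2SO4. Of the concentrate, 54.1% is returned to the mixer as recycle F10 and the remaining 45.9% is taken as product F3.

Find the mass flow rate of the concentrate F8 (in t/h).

1087 t/h

Overall Na2SO4 balance (none leaves overhead): Na2SO4 in fresh feed = Na2SO4 in product, i.e. 1100×0.313 = (1−0.541)·F8·0.690.
F8 = 344.3/(0.690×0.459) = 1087.1 t/h.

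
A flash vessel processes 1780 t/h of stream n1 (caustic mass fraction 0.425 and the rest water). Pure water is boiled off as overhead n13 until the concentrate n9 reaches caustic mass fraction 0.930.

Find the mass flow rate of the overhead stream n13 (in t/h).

966.6 t/h

caustic is conserved: 1780×0.425 = 756.5 t/h all reports to the concentrate.
Concentrate = 756.5/(target fraction) = 813.44 t/h.
Overhead = 1780 − 813.44 = 966.56 t/h.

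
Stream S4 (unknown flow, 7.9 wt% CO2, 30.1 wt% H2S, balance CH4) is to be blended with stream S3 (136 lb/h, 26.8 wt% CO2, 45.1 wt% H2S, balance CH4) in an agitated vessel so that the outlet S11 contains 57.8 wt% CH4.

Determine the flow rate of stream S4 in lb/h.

961.7 lb/h

Let S4 be the unknown flow. Total out = 136 + S4.
CH4 balance: 38.216 + 0.620·S4 = 0.578·(136 + S4)
(0.620 − 0.578)·S4 = 0.578×136 − 38.216 = 40.392
S4 = 40.392 / 0.042 = 961.71 lb/h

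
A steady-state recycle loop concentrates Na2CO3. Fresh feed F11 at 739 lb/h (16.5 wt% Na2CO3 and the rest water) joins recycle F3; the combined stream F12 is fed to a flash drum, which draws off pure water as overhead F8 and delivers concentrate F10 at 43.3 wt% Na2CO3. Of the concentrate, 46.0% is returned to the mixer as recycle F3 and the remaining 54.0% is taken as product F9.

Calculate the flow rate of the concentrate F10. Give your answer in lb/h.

521.5 lb/h

Overall Na2CO3 balance (none leaves overhead): Na2CO3 in fresh feed = Na2CO3 in product, i.e. 739×0.165 = (1−0.460)·F10·0.433.
F10 = 121.94/(0.433×0.540) = 521.49 lb/h.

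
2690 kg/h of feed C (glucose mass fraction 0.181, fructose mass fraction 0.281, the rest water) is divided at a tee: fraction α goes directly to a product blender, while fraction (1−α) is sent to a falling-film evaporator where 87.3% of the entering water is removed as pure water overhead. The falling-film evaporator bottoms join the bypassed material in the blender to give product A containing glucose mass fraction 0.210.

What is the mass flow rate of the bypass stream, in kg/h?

All 2690×0.181 = 486.89 kg/h of glucose reaches A, so A = 486.89/0.210 = 2318.5 kg/h and vapour = 371.48 kg/h.
The evaporator receives (1−α)·2690 of feed at 0.538 water and removes 0.873 of that water:
0.873×0.538×(1−α)×2690 = 371.48
(1−α) = 371.48/1263.4 = 0.2940;  α = 0.7060.
Bypass flow = 0.7060×2690 = 1899.1 kg/h.

1899 kg/h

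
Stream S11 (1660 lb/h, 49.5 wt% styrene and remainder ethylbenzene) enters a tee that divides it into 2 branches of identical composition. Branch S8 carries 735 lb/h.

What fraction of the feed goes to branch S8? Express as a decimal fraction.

Fraction to S8 = 735/1660 = 0.4428.

0.443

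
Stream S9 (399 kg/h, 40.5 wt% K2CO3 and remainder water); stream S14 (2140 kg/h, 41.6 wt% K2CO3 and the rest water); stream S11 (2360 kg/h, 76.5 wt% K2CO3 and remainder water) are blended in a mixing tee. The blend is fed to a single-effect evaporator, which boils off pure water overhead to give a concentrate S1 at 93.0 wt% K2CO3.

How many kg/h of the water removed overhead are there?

K2CO3 entering = 399×0.405 + 2140×0.416 + 2360×0.765 = 2857.2 kg/h.
All K2CO3 reports to S1, so S1 = 2857.2/0.930 = 3072.3 kg/h.
Total feed = 4899 kg/h; overhead = 4899 − 3072.3 = 1826.7 kg/h.

1827 kg/h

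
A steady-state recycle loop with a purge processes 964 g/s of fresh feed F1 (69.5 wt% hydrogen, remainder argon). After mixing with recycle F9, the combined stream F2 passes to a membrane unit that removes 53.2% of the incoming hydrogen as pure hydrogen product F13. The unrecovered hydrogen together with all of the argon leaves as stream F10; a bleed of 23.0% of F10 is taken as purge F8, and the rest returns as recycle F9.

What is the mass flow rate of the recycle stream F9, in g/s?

1362 g/s

argon enters only via F1 and leaves only via the purge: 964×0.305 = 0.230×(argon in F10), and the membrane unit passes all argon, so argon in F2 = argon in F10 = 1278.3 g/s.
hydrogen in F2: m_A = 964×0.695 + (1−0.230)·(1−0.532)·m_A, so m_A = 669.98/0.6396 = 1047.4 g/s.
F10 = (1−0.532)×1047.4 + 1278.3 = 1768.5 g/s.
Recycle F9 = (1−0.230)×1768.5 = 1361.8 g/s.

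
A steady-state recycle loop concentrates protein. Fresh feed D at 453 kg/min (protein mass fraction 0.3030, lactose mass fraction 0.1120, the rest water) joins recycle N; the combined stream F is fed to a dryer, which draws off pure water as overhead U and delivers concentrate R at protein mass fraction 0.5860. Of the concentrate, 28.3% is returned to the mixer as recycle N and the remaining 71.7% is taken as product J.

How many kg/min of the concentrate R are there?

Overall protein balance (none leaves overhead): protein in fresh feed = protein in product, i.e. 453×0.303 = (1−0.283)·R·0.586.
R = 137.26/(0.586×0.717) = 326.68 kg/min.

326.7 kg/min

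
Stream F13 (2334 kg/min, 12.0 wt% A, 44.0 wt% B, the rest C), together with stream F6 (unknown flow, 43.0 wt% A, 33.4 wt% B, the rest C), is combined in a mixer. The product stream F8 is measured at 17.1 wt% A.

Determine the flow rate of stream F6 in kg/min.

459.6 kg/min

Let F6 be the unknown flow. Total out = 2334 + F6.
A balance: 280.08 + 0.430·F6 = 0.171·(2334 + F6)
(0.430 − 0.171)·F6 = 0.171×2334 − 280.08 = 119.03
F6 = 119.03 / 0.259 = 459.59 kg/min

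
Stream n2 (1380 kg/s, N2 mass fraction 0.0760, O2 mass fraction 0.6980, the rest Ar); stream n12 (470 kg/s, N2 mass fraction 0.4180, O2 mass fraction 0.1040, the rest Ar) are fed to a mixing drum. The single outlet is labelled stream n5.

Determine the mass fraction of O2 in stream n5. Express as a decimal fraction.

0.5471

Total flow out = 1380 + 470 = 1850 kg/s.
O2 in = 1380×0.698 + 470×0.104 = 1012.1 kg/s.
O2 mass fraction in n5 = 1012.1/1850 = 0.5471.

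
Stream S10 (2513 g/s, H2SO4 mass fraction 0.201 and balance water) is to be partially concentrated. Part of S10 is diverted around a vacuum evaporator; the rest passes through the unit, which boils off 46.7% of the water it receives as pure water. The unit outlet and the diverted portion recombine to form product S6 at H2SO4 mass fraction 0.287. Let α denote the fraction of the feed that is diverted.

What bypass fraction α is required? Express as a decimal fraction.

0.197

All 2513×0.201 = 505.11 g/s of H2SO4 reaches S6, so S6 = 505.11/0.287 = 1760 g/s and vapour = 753.02 g/s.
The evaporator receives (1−α)·2513 of feed at 0.799 water and removes 0.467 of that water:
0.467×0.799×(1−α)×2513 = 753.02
(1−α) = 753.02/937.68 = 0.8031;  α = 0.1969.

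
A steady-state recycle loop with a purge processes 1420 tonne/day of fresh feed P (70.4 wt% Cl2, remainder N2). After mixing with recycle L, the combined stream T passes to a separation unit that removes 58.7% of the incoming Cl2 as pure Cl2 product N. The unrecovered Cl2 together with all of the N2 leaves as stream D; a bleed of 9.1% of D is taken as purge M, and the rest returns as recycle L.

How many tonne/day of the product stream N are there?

Cl2 in T: m_A = 1420×0.704 + (1−0.091)·(1−0.587)·m_A, so m_A = 999.68/0.6246 = 1600.6 tonne/day.
Product N = 0.587×1600.6 = 939.53 tonne/day.

939.5 tonne/day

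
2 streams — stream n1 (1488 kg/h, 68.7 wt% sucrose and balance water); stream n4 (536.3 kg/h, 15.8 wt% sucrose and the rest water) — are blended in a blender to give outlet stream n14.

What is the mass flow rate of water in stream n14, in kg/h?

917.3 kg/h

water out = water in = 1488×0.313 + 536.3×0.842 = 917.31 kg/h.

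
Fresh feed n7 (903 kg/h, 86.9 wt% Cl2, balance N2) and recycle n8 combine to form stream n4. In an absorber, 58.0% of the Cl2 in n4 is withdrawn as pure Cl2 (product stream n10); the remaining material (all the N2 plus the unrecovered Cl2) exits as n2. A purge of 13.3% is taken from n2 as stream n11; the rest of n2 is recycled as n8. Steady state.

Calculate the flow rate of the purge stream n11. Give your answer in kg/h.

187.2 kg/h

N2 enters only via n7 and leaves only via the purge: 903×0.131 = 0.133×(N2 in n2), and the absorber passes all N2, so N2 in n4 = N2 in n2 = 889.42 kg/h.
Cl2 in n4: m_A = 903×0.869 + (1−0.133)·(1−0.580)·m_A, so m_A = 784.71/0.6359 = 1234.1 kg/h.
n2 = (1−0.580)×1234.1 + 889.42 = 1407.7 kg/h.
Purge n11 = 0.133×1407.7 = 187.23 kg/h.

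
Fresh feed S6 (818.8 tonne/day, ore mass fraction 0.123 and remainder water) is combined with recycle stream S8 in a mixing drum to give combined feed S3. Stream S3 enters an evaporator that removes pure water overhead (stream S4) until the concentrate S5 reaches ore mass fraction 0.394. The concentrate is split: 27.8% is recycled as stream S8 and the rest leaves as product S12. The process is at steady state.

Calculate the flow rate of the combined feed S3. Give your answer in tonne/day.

Overall ore balance (none leaves overhead): ore in fresh feed = ore in product, i.e. 818.8×0.123 = (1−0.278)·S5·0.394.
S5 = 100.71/(0.394×0.722) = 354.04 tonne/day.
Recycle S8 = 0.278×354.04 = 98.422 tonne/day.
Combined feed S3 = 818.8 + 98.422 = 917.22 tonne/day.

917.2 tonne/day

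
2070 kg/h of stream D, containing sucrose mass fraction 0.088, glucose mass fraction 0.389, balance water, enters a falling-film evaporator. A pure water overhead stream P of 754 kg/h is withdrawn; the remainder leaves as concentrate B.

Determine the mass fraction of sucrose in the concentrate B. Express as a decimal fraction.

0.138

sucrose is not removed: 2070×0.088 = 182.16 kg/h of sucrose enters B.
Concentrate = 2070 − 754 = 1316 kg/h.
Mass fraction = 182.16/1316 = 0.138.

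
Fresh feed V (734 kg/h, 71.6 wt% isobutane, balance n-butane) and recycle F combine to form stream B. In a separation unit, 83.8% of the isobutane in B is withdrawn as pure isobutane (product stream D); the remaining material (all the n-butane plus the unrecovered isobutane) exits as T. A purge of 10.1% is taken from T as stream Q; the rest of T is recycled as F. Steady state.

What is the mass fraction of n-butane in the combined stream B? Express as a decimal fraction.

n-butane enters only via V and leaves only via the purge: 734×0.284 = 0.101×(n-butane in T), and the separation unit passes all n-butane, so n-butane in B = n-butane in T = 2063.9 kg/h.
isobutane in B: m_A = 734×0.716 + (1−0.101)·(1−0.838)·m_A, so m_A = 525.54/0.8544 = 615.13 kg/h.
B = 615.13 + 2063.9 = 2679.1 kg/h.
n-butane fraction in B = 2063.9/2679.1 = 0.770.

0.770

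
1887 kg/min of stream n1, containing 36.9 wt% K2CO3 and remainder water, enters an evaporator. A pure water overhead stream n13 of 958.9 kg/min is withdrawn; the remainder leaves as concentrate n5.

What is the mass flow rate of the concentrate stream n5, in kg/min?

Concentrate = 1887 − 958.9 = 928.1 kg/min.

928.1 kg/min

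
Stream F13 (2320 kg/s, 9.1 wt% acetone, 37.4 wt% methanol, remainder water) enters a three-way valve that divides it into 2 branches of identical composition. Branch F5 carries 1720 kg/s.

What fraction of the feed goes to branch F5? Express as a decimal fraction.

Fraction to F5 = 1720/2320 = 0.7414.

0.741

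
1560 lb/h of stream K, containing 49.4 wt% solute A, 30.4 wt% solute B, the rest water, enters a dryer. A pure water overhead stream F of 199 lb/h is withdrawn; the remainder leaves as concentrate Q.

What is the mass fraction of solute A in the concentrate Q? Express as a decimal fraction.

solute A is not removed: 1560×0.494 = 770.64 lb/h of solute A enters Q.
Concentrate = 1560 − 199 = 1361 lb/h.
Mass fraction = 770.64/1361 = 0.566.

0.566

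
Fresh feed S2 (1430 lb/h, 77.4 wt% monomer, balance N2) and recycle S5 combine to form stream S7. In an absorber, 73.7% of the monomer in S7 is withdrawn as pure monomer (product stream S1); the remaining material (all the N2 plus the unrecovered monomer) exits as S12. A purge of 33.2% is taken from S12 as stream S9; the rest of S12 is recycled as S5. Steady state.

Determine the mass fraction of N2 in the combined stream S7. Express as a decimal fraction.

0.420

N2 enters only via S2 and leaves only via the purge: 1430×0.226 = 0.332×(N2 in S12), and the absorber passes all N2, so N2 in S7 = N2 in S12 = 973.43 lb/h.
monomer in S7: m_A = 1430×0.774 + (1−0.332)·(1−0.737)·m_A, so m_A = 1106.8/0.8243 = 1342.7 lb/h.
S7 = 1342.7 + 973.43 = 2316.1 lb/h.
N2 fraction in S7 = 973.43/2316.1 = 0.420.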